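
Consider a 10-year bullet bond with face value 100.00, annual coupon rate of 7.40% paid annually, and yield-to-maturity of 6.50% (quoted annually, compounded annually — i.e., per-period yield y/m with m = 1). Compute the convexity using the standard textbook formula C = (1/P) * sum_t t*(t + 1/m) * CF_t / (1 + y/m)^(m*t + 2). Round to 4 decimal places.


Coupon per period c = face * coupon_rate / m = 7.400000
Periods per year m = 1; per-period yield y/m = 0.065000
Number of cashflows N = 10
Cashflows (t years, CF_t, discount factor 1/(1+y/m)^(m*t), PV):
  t = 1.0000: CF_t = 7.400000, DF = 0.938967, PV = 6.948357
  t = 2.0000: CF_t = 7.400000, DF = 0.881659, PV = 6.524279
  t = 3.0000: CF_t = 7.400000, DF = 0.827849, PV = 6.126083
  t = 4.0000: CF_t = 7.400000, DF = 0.777323, PV = 5.752191
  t = 5.0000: CF_t = 7.400000, DF = 0.729881, PV = 5.401118
  t = 6.0000: CF_t = 7.400000, DF = 0.685334, PV = 5.071472
  t = 7.0000: CF_t = 7.400000, DF = 0.643506, PV = 4.761946
  t = 8.0000: CF_t = 7.400000, DF = 0.604231, PV = 4.471311
  t = 9.0000: CF_t = 7.400000, DF = 0.567353, PV = 4.198414
  t = 10.0000: CF_t = 107.400000, DF = 0.532726, PV = 57.214776
Price P = sum_t PV_t = 106.469947
Convexity numerator sum_t t*(t + 1/m) * CF_t / (1+y/m)^(m*t + 2):
  t = 1.0000: term = 12.252167
  t = 2.0000: term = 34.513145
  t = 3.0000: term = 64.813418
  t = 4.0000: term = 101.429450
  t = 5.0000: term = 142.858380
  t = 6.0000: term = 187.795053
  t = 7.0000: term = 235.111178
  t = 8.0000: term = 283.836432
  t = 9.0000: term = 333.141352
  t = 10.0000: term = 5548.833242
Convexity = (1/P) * sum = 6944.583815 / 106.469947 = 65.225766

Answer: Convexity = 65.2258


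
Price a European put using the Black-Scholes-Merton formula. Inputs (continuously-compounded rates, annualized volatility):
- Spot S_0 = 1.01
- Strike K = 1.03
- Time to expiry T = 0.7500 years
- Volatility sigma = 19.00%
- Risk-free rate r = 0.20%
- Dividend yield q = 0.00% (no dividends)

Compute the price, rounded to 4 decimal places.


Answer: Price = 0.0765

Derivation:
d1 = (ln(S/K) + (r - q + 0.5*sigma^2) * T) / (sigma * sqrt(T)) = -0.02777949
d2 = d1 - sigma * sqrt(T) = -0.19232432
exp(-rT) = 0.99850112; exp(-qT) = 1.00000000
P = K * exp(-rT) * N(-d2) - S_0 * exp(-qT) * N(-d1)
N(-d1) = 0.51108099; N(-d2) = 0.57625591
P = 1.0300 * 0.99850112 * 0.57625591 - 1.0100 * 1.00000000 * 0.51108099 = 0.0765


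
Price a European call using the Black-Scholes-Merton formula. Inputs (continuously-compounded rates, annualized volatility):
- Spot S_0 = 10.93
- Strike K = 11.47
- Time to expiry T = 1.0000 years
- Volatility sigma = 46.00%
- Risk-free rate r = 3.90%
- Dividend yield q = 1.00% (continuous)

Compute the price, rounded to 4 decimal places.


d1 = (ln(S/K) + (r - q + 0.5*sigma^2) * T) / (sigma * sqrt(T)) = 0.18820950
d2 = d1 - sigma * sqrt(T) = -0.27179050
exp(-rT) = 0.96175071; exp(-qT) = 0.99004983
C = S_0 * exp(-qT) * N(d1) - K * exp(-rT) * N(d2)
N(d1) = 0.57464379; N(d2) = 0.39289156
C = 10.9300 * 0.99004983 * 0.57464379 - 11.4700 * 0.96175071 * 0.39289156 = 1.8843

Answer: Price = 1.8843


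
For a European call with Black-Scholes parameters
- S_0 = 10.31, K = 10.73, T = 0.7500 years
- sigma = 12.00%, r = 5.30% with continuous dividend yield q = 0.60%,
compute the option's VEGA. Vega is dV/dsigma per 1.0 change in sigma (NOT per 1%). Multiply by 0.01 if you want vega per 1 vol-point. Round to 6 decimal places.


d1 = 0.0069353372; d2 = -0.0969877112
phi(d1) = 0.3989326862; exp(-qT) = 0.9955101098; exp(-rT) = 0.9610296665
Vega = S * exp(-qT) * phi(d1) * sqrt(T) = 10.3100 * 0.9955101098 * 0.3989326862 * 0.8660254038 = 3.545966

Answer: Vega = 3.545966


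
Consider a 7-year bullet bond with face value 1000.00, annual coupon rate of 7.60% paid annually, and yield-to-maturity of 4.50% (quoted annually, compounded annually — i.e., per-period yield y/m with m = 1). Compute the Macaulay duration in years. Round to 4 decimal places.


Coupon per period c = face * coupon_rate / m = 76.000000
Periods per year m = 1; per-period yield y/m = 0.045000
Number of cashflows N = 7
Cashflows (t years, CF_t, discount factor 1/(1+y/m)^(m*t), PV):
  t = 1.0000: CF_t = 76.000000, DF = 0.956938, PV = 72.727273
  t = 2.0000: CF_t = 76.000000, DF = 0.915730, PV = 69.595476
  t = 3.0000: CF_t = 76.000000, DF = 0.876297, PV = 66.598542
  t = 4.0000: CF_t = 76.000000, DF = 0.838561, PV = 63.730662
  t = 5.0000: CF_t = 76.000000, DF = 0.802451, PV = 60.986280
  t = 6.0000: CF_t = 76.000000, DF = 0.767896, PV = 58.360076
  t = 7.0000: CF_t = 1076.000000, DF = 0.734828, PV = 790.675420
Price P = sum_t PV_t = 1182.673729
Macaulay numerator sum_t t * PV_t:
  t * PV_t at t = 1.0000: 72.727273
  t * PV_t at t = 2.0000: 139.190953
  t * PV_t at t = 3.0000: 199.795626
  t * PV_t at t = 4.0000: 254.922648
  t * PV_t at t = 5.0000: 304.931398
  t * PV_t at t = 6.0000: 350.160457
  t * PV_t at t = 7.0000: 5534.727943
Macaulay duration D = (sum_t t * PV_t) / P = 6856.456297 / 1182.673729 = 5.797420

Answer: Macaulay duration = 5.7974 years


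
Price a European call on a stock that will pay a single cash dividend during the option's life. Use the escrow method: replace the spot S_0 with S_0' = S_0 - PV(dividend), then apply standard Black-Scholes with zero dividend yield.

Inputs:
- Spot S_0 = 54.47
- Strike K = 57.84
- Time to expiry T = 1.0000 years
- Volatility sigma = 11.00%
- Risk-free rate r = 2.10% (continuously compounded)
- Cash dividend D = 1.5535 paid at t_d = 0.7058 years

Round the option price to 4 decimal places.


PV(D) = D * exp(-r * t_d) = 1.5535 * 0.98528750 = 1.53064413
S_0' = S_0 - PV(D) = 54.4700 - 1.53064413 = 52.93935587
d1 = (ln(S_0'/K) + (r + sigma^2/2)*T) / (sigma*sqrt(T)) = -0.55894135
d2 = d1 - sigma*sqrt(T) = -0.66894135
exp(-rT) = 0.97921896
N(d1) = 0.28810087; N(d2) = 0.25176645
C = S_0' * N(d1) - K * exp(-rT) * N(d2) = 52.93935587 * 0.28810087 - 57.8400 * 0.97921896 * 0.25176645 = 0.9923

Answer: Price = 0.9923


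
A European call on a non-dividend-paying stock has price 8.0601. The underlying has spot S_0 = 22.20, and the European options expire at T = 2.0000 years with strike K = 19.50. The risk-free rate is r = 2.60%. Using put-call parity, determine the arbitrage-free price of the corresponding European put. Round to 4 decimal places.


Put-call parity: C - P = S_0 * exp(-qT) - K * exp(-rT).
S_0 * exp(-qT) = 22.2000 * 1.00000000 = 22.20000000
K * exp(-rT) = 19.5000 * 0.94932887 = 18.51191290
P = C - S*exp(-qT) + K*exp(-rT)
P = 8.0601 - 22.20000000 + 18.51191290 = 4.3720

Answer: Put price = 4.3720


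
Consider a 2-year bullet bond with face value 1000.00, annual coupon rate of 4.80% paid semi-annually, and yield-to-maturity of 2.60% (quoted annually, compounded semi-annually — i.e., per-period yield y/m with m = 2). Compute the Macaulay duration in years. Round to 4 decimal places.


Answer: Macaulay duration = 1.9324 years

Derivation:
Coupon per period c = face * coupon_rate / m = 24.000000
Periods per year m = 2; per-period yield y/m = 0.013000
Number of cashflows N = 4
Cashflows (t years, CF_t, discount factor 1/(1+y/m)^(m*t), PV):
  t = 0.5000: CF_t = 24.000000, DF = 0.987167, PV = 23.692004
  t = 1.0000: CF_t = 24.000000, DF = 0.974498, PV = 23.387960
  t = 1.5000: CF_t = 24.000000, DF = 0.961992, PV = 23.087819
  t = 2.0000: CF_t = 1024.000000, DF = 0.949647, PV = 972.438568
Price P = sum_t PV_t = 1042.606351
Macaulay numerator sum_t t * PV_t:
  t * PV_t at t = 0.5000: 11.846002
  t * PV_t at t = 1.0000: 23.387960
  t * PV_t at t = 1.5000: 34.631728
  t * PV_t at t = 2.0000: 1944.877136
Macaulay duration D = (sum_t t * PV_t) / P = 2014.742827 / 1042.606351 = 1.932410


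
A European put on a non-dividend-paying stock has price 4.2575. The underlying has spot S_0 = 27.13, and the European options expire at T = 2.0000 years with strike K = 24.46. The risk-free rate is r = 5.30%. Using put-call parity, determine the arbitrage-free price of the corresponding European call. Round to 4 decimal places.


Answer: Call price = 9.3876

Derivation:
Put-call parity: C - P = S_0 * exp(-qT) - K * exp(-rT).
S_0 * exp(-qT) = 27.1300 * 1.00000000 = 27.13000000
K * exp(-rT) = 24.4600 * 0.89942465 = 21.99992689
C = P + S*exp(-qT) - K*exp(-rT)
C = 4.2575 + 27.13000000 - 21.99992689 = 9.3876


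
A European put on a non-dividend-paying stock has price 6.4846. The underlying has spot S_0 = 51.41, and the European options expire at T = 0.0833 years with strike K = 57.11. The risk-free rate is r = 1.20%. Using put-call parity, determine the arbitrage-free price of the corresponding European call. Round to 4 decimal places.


Put-call parity: C - P = S_0 * exp(-qT) - K * exp(-rT).
S_0 * exp(-qT) = 51.4100 * 1.00000000 = 51.41000000
K * exp(-rT) = 57.1100 * 0.99900090 = 57.05294137
C = P + S*exp(-qT) - K*exp(-rT)
C = 6.4846 + 51.41000000 - 57.05294137 = 0.8417

Answer: Call price = 0.8417


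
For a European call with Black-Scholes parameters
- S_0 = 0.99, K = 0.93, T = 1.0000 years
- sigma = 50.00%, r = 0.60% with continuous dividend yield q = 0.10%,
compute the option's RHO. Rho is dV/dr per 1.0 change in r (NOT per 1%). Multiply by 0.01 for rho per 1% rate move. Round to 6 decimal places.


d1 = 0.3850407140; d2 = -0.1149592860
phi(d1) = 0.3704389190; exp(-qT) = 0.9990004998; exp(-rT) = 0.9940179641
N(d2) = 0.4542386965
Rho = K*T*exp(-rT)*N(d2) = 0.9300 * 1.0000 * 0.9940179641 * 0.4542386965 = 0.419915

Answer: Rho = 0.419915


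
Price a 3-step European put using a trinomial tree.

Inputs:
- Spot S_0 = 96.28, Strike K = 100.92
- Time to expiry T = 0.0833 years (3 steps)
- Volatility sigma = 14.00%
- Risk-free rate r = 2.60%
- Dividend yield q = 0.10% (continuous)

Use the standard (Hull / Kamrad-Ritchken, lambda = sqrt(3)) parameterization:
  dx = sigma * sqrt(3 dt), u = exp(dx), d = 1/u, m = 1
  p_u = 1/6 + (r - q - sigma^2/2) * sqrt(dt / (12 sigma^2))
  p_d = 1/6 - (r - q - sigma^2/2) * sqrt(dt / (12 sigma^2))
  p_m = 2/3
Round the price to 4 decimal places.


dt = T/N = 0.027767; dx = sigma*sqrt(3*dt) = 0.040406
u = exp(dx) = 1.041234; d = 1/u = 0.960399
p_u = 0.171889, p_m = 0.666667, p_d = 0.161444
Discount per step: exp(-r*dt) = 0.999278
Stock lattice S(k, j) with j the centered position index:
  k=0: S(0,+0) = 96.2800
  k=1: S(1,-1) = 92.4672; S(1,+0) = 96.2800; S(1,+1) = 100.2500
  k=2: S(2,-2) = 88.8054; S(2,-1) = 92.4672; S(2,+0) = 96.2800; S(2,+1) = 100.2500; S(2,+2) = 104.3837
  k=3: S(3,-3) = 85.2886; S(3,-2) = 88.8054; S(3,-1) = 92.4672; S(3,+0) = 96.2800; S(3,+1) = 100.2500; S(3,+2) = 104.3837; S(3,+3) = 108.6878
Terminal payoffs V(N, j) = max(K - S_T, 0):
  V(3,-3) = 15.631357; V(3,-2) = 12.114575; V(3,-1) = 8.452782; V(3,+0) = 4.640000; V(3,+1) = 0.670002; V(3,+2) = 0.000000; V(3,+3) = 0.000000
Backward induction: V(k, j) = exp(-r*dt) * [p_u * V(k+1, j+1) + p_m * V(k+1, j) + p_d * V(k+1, j-1)]
  V(2,-2) = exp(-r*dt) * [p_u*8.452782 + p_m*12.114575 + p_d*15.631357] = 12.044217
  V(2,-1) = exp(-r*dt) * [p_u*4.640000 + p_m*8.452782 + p_d*12.114575] = 8.382527
  V(2,+0) = exp(-r*dt) * [p_u*0.670002 + p_m*4.640000 + p_d*8.452782] = 4.569851
  V(2,+1) = exp(-r*dt) * [p_u*0.000000 + p_m*0.670002 + p_d*4.640000] = 1.194905
  V(2,+2) = exp(-r*dt) * [p_u*0.000000 + p_m*0.000000 + p_d*0.670002] = 0.108090
  V(1,-1) = exp(-r*dt) * [p_u*4.569851 + p_m*8.382527 + p_d*12.044217] = 8.312324
  V(1,+0) = exp(-r*dt) * [p_u*1.194905 + p_m*4.569851 + p_d*8.382527] = 4.601944
  V(1,+1) = exp(-r*dt) * [p_u*0.108090 + p_m*1.194905 + p_d*4.569851] = 1.551838
  V(0,+0) = exp(-r*dt) * [p_u*1.551838 + p_m*4.601944 + p_d*8.312324] = 4.673307

Answer: Price = V(0,0) = 4.6733


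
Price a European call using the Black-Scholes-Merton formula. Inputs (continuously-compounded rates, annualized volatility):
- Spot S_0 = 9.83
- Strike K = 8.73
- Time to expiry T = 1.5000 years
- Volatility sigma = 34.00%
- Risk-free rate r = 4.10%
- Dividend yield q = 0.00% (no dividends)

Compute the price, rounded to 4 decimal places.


d1 = (ln(S/K) + (r - q + 0.5*sigma^2) * T) / (sigma * sqrt(T)) = 0.64088633
d2 = d1 - sigma * sqrt(T) = 0.22447308
exp(-rT) = 0.94035295; exp(-qT) = 1.00000000
C = S_0 * exp(-qT) * N(d1) - K * exp(-rT) * N(d2)
N(d1) = 0.73920173; N(d2) = 0.58880539
C = 9.8300 * 1.00000000 * 0.73920173 - 8.7300 * 0.94035295 * 0.58880539 = 2.4327

Answer: Price = 2.4327


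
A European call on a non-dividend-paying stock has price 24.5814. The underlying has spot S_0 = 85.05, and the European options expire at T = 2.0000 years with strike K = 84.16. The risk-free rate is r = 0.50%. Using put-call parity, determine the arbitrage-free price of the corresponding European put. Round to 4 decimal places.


Answer: Put price = 22.8540

Derivation:
Put-call parity: C - P = S_0 * exp(-qT) - K * exp(-rT).
S_0 * exp(-qT) = 85.0500 * 1.00000000 = 85.05000000
K * exp(-rT) = 84.1600 * 0.99004983 = 83.32259401
P = C - S*exp(-qT) + K*exp(-rT)
P = 24.5814 - 85.05000000 + 83.32259401 = 22.8540


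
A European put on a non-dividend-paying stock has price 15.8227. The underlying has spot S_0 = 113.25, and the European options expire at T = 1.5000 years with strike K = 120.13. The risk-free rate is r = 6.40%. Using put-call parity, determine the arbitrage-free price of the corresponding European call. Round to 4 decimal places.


Answer: Call price = 19.9389

Derivation:
Put-call parity: C - P = S_0 * exp(-qT) - K * exp(-rT).
S_0 * exp(-qT) = 113.2500 * 1.00000000 = 113.25000000
K * exp(-rT) = 120.1300 * 0.90846402 = 109.13378225
C = P + S*exp(-qT) - K*exp(-rT)
C = 15.8227 + 113.25000000 - 109.13378225 = 19.9389


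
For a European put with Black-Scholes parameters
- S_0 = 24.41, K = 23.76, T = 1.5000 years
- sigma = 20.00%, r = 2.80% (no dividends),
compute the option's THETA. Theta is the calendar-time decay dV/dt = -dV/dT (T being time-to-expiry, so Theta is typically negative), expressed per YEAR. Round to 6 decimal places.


Answer: Theta = -0.454151

Derivation:
d1 = 0.4041224920; d2 = 0.1591735178
phi(d1) = 0.3676602402; exp(-qT) = 1.0000000000; exp(-rT) = 0.9588697806
Theta = -S*exp(-qT)*phi(d1)*sigma/(2*sqrt(T)) + r*K*exp(-rT)*N(-d2) - q*S*exp(-qT)*N(-d1)
N(-d1) = 0.3430613230; N(-d2) = 0.4367660838; sqrt(T) = 1.2247448714
Term 1 = -24.4100 * 1.0000000000 * 0.3676602402 * 0.2000 / (2 * 1.2247448714) = -0.7327719162
Term 2 = 0.0280 * 23.7600 * 0.9588697806 * 0.4367660838 = 0.2786204608
Term 3 = 0 (no dividend yield, q = 0)
Theta = -0.7327719162 + (0.2786204608) + (0.0000000000) = -0.454151


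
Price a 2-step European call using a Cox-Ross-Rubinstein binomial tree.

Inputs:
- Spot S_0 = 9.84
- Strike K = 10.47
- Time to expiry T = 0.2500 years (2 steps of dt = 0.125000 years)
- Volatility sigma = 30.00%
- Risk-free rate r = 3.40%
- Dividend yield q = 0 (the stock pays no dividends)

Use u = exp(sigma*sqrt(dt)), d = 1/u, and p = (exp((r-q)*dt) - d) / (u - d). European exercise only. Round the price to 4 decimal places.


Answer: Price = V(0,0) = 0.4095

Derivation:
dt = T/N = 0.125000
u = exp(sigma*sqrt(dt)) = 1.111895; d = 1/u = 0.899365
p = (exp((r-q)*dt) - d) / (u - d) = 0.493548
Discount per step: exp(-r*dt) = 0.995759
Stock lattice S(k, i) with i counting down-moves:
  k=0: S(0,0) = 9.8400
  k=1: S(1,0) = 10.9410; S(1,1) = 8.8498
  k=2: S(2,0) = 12.1653; S(2,1) = 9.8400; S(2,2) = 7.9592
Terminal payoffs V(N, i) = max(S_T - K, 0):
  V(2,0) = 1.695301; V(2,1) = 0.000000; V(2,2) = 0.000000
Backward induction: V(k, i) = exp(-r*dt) * [p * V(k+1, i) + (1-p) * V(k+1, i+1)].
  V(1,0) = exp(-r*dt) * [p*1.695301 + (1-p)*0.000000] = 0.833164
  V(1,1) = exp(-r*dt) * [p*0.000000 + (1-p)*0.000000] = 0.000000
  V(0,0) = exp(-r*dt) * [p*0.833164 + (1-p)*0.000000] = 0.409463


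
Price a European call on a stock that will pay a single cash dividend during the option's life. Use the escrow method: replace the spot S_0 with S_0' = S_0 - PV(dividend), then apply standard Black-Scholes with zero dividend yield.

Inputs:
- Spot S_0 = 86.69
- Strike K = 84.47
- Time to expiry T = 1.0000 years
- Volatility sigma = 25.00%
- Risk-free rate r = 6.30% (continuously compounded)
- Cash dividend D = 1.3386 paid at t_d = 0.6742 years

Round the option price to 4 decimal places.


PV(D) = D * exp(-r * t_d) = 1.3386 * 0.95841481 = 1.28293406
S_0' = S_0 - PV(D) = 86.6900 - 1.28293406 = 85.40706594
d1 = (ln(S_0'/K) + (r + sigma^2/2)*T) / (sigma*sqrt(T)) = 0.42112958
d2 = d1 - sigma*sqrt(T) = 0.17112958
exp(-rT) = 0.93894347
N(d1) = 0.66316977; N(d2) = 0.56793906
C = S_0' * N(d1) - K * exp(-rT) * N(d2) = 85.40706594 * 0.66316977 - 84.4700 * 0.93894347 * 0.56793906 = 11.5947

Answer: Price = 11.5947


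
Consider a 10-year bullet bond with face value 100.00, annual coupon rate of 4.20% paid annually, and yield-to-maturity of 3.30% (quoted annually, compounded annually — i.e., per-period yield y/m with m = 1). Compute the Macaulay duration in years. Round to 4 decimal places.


Answer: Macaulay duration = 8.4361 years

Derivation:
Coupon per period c = face * coupon_rate / m = 4.200000
Periods per year m = 1; per-period yield y/m = 0.033000
Number of cashflows N = 10
Cashflows (t years, CF_t, discount factor 1/(1+y/m)^(m*t), PV):
  t = 1.0000: CF_t = 4.200000, DF = 0.968054, PV = 4.065828
  t = 2.0000: CF_t = 4.200000, DF = 0.937129, PV = 3.935942
  t = 3.0000: CF_t = 4.200000, DF = 0.907192, PV = 3.810205
  t = 4.0000: CF_t = 4.200000, DF = 0.878211, PV = 3.688485
  t = 5.0000: CF_t = 4.200000, DF = 0.850156, PV = 3.570653
  t = 6.0000: CF_t = 4.200000, DF = 0.822997, PV = 3.456586
  t = 7.0000: CF_t = 4.200000, DF = 0.796705, PV = 3.346163
  t = 8.0000: CF_t = 4.200000, DF = 0.771254, PV = 3.239267
  t = 9.0000: CF_t = 4.200000, DF = 0.746616, PV = 3.135786
  t = 10.0000: CF_t = 104.200000, DF = 0.722764, PV = 75.312056
Price P = sum_t PV_t = 107.560969
Macaulay numerator sum_t t * PV_t:
  t * PV_t at t = 1.0000: 4.065828
  t * PV_t at t = 2.0000: 7.871883
  t * PV_t at t = 3.0000: 11.430615
  t * PV_t at t = 4.0000: 14.753939
  t * PV_t at t = 5.0000: 17.853266
  t * PV_t at t = 6.0000: 20.739516
  t * PV_t at t = 7.0000: 23.423138
  t * PV_t at t = 8.0000: 25.914134
  t * PV_t at t = 9.0000: 28.222073
  t * PV_t at t = 10.0000: 753.120560
Macaulay duration D = (sum_t t * PV_t) / P = 907.394952 / 107.560969 = 8.436099


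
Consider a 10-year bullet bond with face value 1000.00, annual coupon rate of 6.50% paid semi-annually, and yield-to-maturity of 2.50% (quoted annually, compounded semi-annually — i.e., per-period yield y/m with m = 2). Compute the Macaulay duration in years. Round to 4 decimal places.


Coupon per period c = face * coupon_rate / m = 32.500000
Periods per year m = 2; per-period yield y/m = 0.012500
Number of cashflows N = 20
Cashflows (t years, CF_t, discount factor 1/(1+y/m)^(m*t), PV):
  t = 0.5000: CF_t = 32.500000, DF = 0.987654, PV = 32.098765
  t = 1.0000: CF_t = 32.500000, DF = 0.975461, PV = 31.702484
  t = 1.5000: CF_t = 32.500000, DF = 0.963418, PV = 31.311096
  t = 2.0000: CF_t = 32.500000, DF = 0.951524, PV = 30.924539
  t = 2.5000: CF_t = 32.500000, DF = 0.939777, PV = 30.542755
  t = 3.0000: CF_t = 32.500000, DF = 0.928175, PV = 30.165683
  t = 3.5000: CF_t = 32.500000, DF = 0.916716, PV = 29.793268
  t = 4.0000: CF_t = 32.500000, DF = 0.905398, PV = 29.425450
  t = 4.5000: CF_t = 32.500000, DF = 0.894221, PV = 29.062172
  t = 5.0000: CF_t = 32.500000, DF = 0.883181, PV = 28.703380
  t = 5.5000: CF_t = 32.500000, DF = 0.872277, PV = 28.349017
  t = 6.0000: CF_t = 32.500000, DF = 0.861509, PV = 27.999030
  t = 6.5000: CF_t = 32.500000, DF = 0.850873, PV = 27.653362
  t = 7.0000: CF_t = 32.500000, DF = 0.840368, PV = 27.311963
  t = 7.5000: CF_t = 32.500000, DF = 0.829993, PV = 26.974778
  t = 8.0000: CF_t = 32.500000, DF = 0.819746, PV = 26.641756
  t = 8.5000: CF_t = 32.500000, DF = 0.809626, PV = 26.312846
  t = 9.0000: CF_t = 32.500000, DF = 0.799631, PV = 25.987996
  t = 9.5000: CF_t = 32.500000, DF = 0.789759, PV = 25.667156
  t = 10.0000: CF_t = 1032.500000, DF = 0.780009, PV = 805.358826
Price P = sum_t PV_t = 1351.986323
Macaulay numerator sum_t t * PV_t:
  t * PV_t at t = 0.5000: 16.049383
  t * PV_t at t = 1.0000: 31.702484
  t * PV_t at t = 1.5000: 46.966644
  t * PV_t at t = 2.0000: 61.849078
  t * PV_t at t = 2.5000: 76.356886
  t * PV_t at t = 3.0000: 90.497050
  t * PV_t at t = 3.5000: 104.276437
  t * PV_t at t = 4.0000: 117.701798
  t * PV_t at t = 4.5000: 130.779776
  t * PV_t at t = 5.0000: 143.516901
  t * PV_t at t = 5.5000: 155.919596
  t * PV_t at t = 6.0000: 167.994177
  t * PV_t at t = 6.5000: 179.746856
  t * PV_t at t = 7.0000: 191.183741
  t * PV_t at t = 7.5000: 202.310837
  t * PV_t at t = 8.0000: 213.134050
  t * PV_t at t = 8.5000: 223.659188
  t * PV_t at t = 9.0000: 233.891962
  t * PV_t at t = 9.5000: 243.837985
  t * PV_t at t = 10.0000: 8053.588261
Macaulay duration D = (sum_t t * PV_t) / P = 10684.963089 / 1351.986323 = 7.903159

Answer: Macaulay duration = 7.9032 years


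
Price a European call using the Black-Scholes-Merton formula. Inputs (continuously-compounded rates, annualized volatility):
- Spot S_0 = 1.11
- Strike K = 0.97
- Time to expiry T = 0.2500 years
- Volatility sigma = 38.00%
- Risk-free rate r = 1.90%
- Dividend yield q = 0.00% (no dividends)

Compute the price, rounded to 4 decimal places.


d1 = (ln(S/K) + (r - q + 0.5*sigma^2) * T) / (sigma * sqrt(T)) = 0.82957486
d2 = d1 - sigma * sqrt(T) = 0.63957486
exp(-rT) = 0.99526126; exp(-qT) = 1.00000000
C = S_0 * exp(-qT) * N(d1) - K * exp(-rT) * N(d2)
N(d1) = 0.79661040; N(d2) = 0.73877548
C = 1.1100 * 1.00000000 * 0.79661040 - 0.9700 * 0.99526126 * 0.73877548 = 0.1710

Answer: Price = 0.1710


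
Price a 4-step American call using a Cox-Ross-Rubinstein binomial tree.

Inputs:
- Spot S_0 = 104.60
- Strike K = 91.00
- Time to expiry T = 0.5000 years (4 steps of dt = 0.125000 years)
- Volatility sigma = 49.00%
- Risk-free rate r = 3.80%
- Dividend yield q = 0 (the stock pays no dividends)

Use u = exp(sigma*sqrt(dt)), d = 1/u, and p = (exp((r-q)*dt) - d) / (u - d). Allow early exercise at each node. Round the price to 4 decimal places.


dt = T/N = 0.125000
u = exp(sigma*sqrt(dt)) = 1.189153; d = 1/u = 0.840935
p = (exp((r-q)*dt) - d) / (u - d) = 0.470471
Discount per step: exp(-r*dt) = 0.995261
Stock lattice S(k, i) with i counting down-moves:
  k=0: S(0,0) = 104.6000
  k=1: S(1,0) = 124.3854; S(1,1) = 87.9618
  k=2: S(2,0) = 147.9132; S(2,1) = 104.6000; S(2,2) = 73.9701
  k=3: S(3,0) = 175.8914; S(3,1) = 124.3854; S(3,2) = 87.9618; S(3,3) = 62.2040
  k=4: S(4,0) = 209.1618; S(4,1) = 147.9132; S(4,2) = 104.6000; S(4,3) = 73.9701; S(4,4) = 52.3095
Terminal payoffs V(N, i) = max(S_T - K, 0):
  V(4,0) = 118.161817; V(4,1) = 56.913238; V(4,2) = 13.600000; V(4,3) = 0.000000; V(4,4) = 0.000000
Backward induction: V(k, i) = exp(-r*dt) * [p * V(k+1, i) + (1-p) * V(k+1, i+1)]; then take max(V_cont, immediate exercise) for American.
  V(3,0) = exp(-r*dt) * [p*118.161817 + (1-p)*56.913238] = 85.322674; exercise = 84.891449; V(3,0) = max -> 85.322674
  V(3,1) = exp(-r*dt) * [p*56.913238 + (1-p)*13.600000] = 33.816613; exercise = 33.385388; V(3,1) = max -> 33.816613
  V(3,2) = exp(-r*dt) * [p*13.600000 + (1-p)*0.000000] = 6.368086; exercise = 0.000000; V(3,2) = max -> 6.368086
  V(3,3) = exp(-r*dt) * [p*0.000000 + (1-p)*0.000000] = 0.000000; exercise = 0.000000; V(3,3) = max -> 0.000000
  V(2,0) = exp(-r*dt) * [p*85.322674 + (1-p)*33.816613] = 57.773645; exercise = 56.913238; V(2,0) = max -> 57.773645
  V(2,1) = exp(-r*dt) * [p*33.816613 + (1-p)*6.368086] = 19.190451; exercise = 13.600000; V(2,1) = max -> 19.190451
  V(2,2) = exp(-r*dt) * [p*6.368086 + (1-p)*0.000000] = 2.981803; exercise = 0.000000; V(2,2) = max -> 2.981803
  V(1,0) = exp(-r*dt) * [p*57.773645 + (1-p)*19.190451] = 37.165769; exercise = 33.385388; V(1,0) = max -> 37.165769
  V(1,1) = exp(-r*dt) * [p*19.190451 + (1-p)*2.981803] = 10.557236; exercise = 0.000000; V(1,1) = max -> 10.557236
  V(0,0) = exp(-r*dt) * [p*37.165769 + (1-p)*10.557236] = 22.966430; exercise = 13.600000; V(0,0) = max -> 22.966430

Answer: Price = V(0,0) = 22.9664


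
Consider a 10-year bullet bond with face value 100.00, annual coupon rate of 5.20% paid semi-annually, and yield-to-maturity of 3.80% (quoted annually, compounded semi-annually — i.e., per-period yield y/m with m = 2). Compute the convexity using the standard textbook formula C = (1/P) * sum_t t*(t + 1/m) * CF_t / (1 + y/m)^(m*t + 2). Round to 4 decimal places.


Answer: Convexity = 75.2191

Derivation:
Coupon per period c = face * coupon_rate / m = 2.600000
Periods per year m = 2; per-period yield y/m = 0.019000
Number of cashflows N = 20
Cashflows (t years, CF_t, discount factor 1/(1+y/m)^(m*t), PV):
  t = 0.5000: CF_t = 2.600000, DF = 0.981354, PV = 2.551521
  t = 1.0000: CF_t = 2.600000, DF = 0.963056, PV = 2.503946
  t = 1.5000: CF_t = 2.600000, DF = 0.945099, PV = 2.457258
  t = 2.0000: CF_t = 2.600000, DF = 0.927477, PV = 2.411441
  t = 2.5000: CF_t = 2.600000, DF = 0.910184, PV = 2.366478
  t = 3.0000: CF_t = 2.600000, DF = 0.893213, PV = 2.322353
  t = 3.5000: CF_t = 2.600000, DF = 0.876558, PV = 2.279051
  t = 4.0000: CF_t = 2.600000, DF = 0.860214, PV = 2.236557
  t = 4.5000: CF_t = 2.600000, DF = 0.844175, PV = 2.194854
  t = 5.0000: CF_t = 2.600000, DF = 0.828434, PV = 2.153930
  t = 5.5000: CF_t = 2.600000, DF = 0.812988, PV = 2.113768
  t = 6.0000: CF_t = 2.600000, DF = 0.797829, PV = 2.074355
  t = 6.5000: CF_t = 2.600000, DF = 0.782953, PV = 2.035677
  t = 7.0000: CF_t = 2.600000, DF = 0.768354, PV = 1.997721
  t = 7.5000: CF_t = 2.600000, DF = 0.754028, PV = 1.960472
  t = 8.0000: CF_t = 2.600000, DF = 0.739968, PV = 1.923917
  t = 8.5000: CF_t = 2.600000, DF = 0.726171, PV = 1.888044
  t = 9.0000: CF_t = 2.600000, DF = 0.712631, PV = 1.852841
  t = 9.5000: CF_t = 2.600000, DF = 0.699343, PV = 1.818293
  t = 10.0000: CF_t = 102.600000, DF = 0.686304, PV = 70.414756
Price P = sum_t PV_t = 111.557233
Convexity numerator sum_t t*(t + 1/m) * CF_t / (1+y/m)^(m*t + 2):
  t = 0.5000: term = 1.228629
  t = 1.0000: term = 3.617161
  t = 1.5000: term = 7.099433
  t = 2.0000: term = 11.611765
  t = 2.5000: term = 17.092883
  t = 3.0000: term = 23.483843
  t = 3.5000: term = 30.727960
  t = 4.0000: term = 38.770733
  t = 4.5000: term = 47.559781
  t = 5.0000: term = 57.044770
  t = 5.5000: term = 67.177354
  t = 6.0000: term = 77.911108
  t = 6.5000: term = 89.201464
  t = 7.0000: term = 101.005659
  t = 7.5000: term = 113.282668
  t = 8.0000: term = 125.993154
  t = 8.5000: term = 139.099410
  t = 9.0000: term = 152.565305
  t = 9.5000: term = 166.356237
  t = 10.0000: term = 7120.403610
Convexity = (1/P) * sum = 8391.232930 / 111.557233 = 75.219084


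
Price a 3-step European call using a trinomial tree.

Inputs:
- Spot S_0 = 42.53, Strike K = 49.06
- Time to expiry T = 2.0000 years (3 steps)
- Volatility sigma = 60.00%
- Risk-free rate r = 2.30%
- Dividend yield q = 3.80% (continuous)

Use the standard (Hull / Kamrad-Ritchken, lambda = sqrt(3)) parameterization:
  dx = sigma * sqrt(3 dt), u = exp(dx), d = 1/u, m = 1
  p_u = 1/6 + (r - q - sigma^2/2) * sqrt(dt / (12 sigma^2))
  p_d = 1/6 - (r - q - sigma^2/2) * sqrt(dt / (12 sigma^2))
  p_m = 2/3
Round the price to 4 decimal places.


dt = T/N = 0.666667; dx = sigma*sqrt(3*dt) = 0.848528
u = exp(dx) = 2.336206; d = 1/u = 0.428044
p_u = 0.090063, p_m = 0.666667, p_d = 0.243270
Discount per step: exp(-r*dt) = 0.984784
Stock lattice S(k, j) with j the centered position index:
  k=0: S(0,+0) = 42.5300
  k=1: S(1,-1) = 18.2047; S(1,+0) = 42.5300; S(1,+1) = 99.3588
  k=2: S(2,-2) = 7.7924; S(2,-1) = 18.2047; S(2,+0) = 42.5300; S(2,+1) = 99.3588; S(2,+2) = 232.1227
  k=3: S(3,-3) = 3.3355; S(3,-2) = 7.7924; S(3,-1) = 18.2047; S(3,+0) = 42.5300; S(3,+1) = 99.3588; S(3,+2) = 232.1227; S(3,+3) = 542.2863
Terminal payoffs V(N, j) = max(S_T - K, 0):
  V(3,-3) = 0.000000; V(3,-2) = 0.000000; V(3,-1) = 0.000000; V(3,+0) = 0.000000; V(3,+1) = 50.298830; V(3,+2) = 183.062671; V(3,+3) = 493.226317
Backward induction: V(k, j) = exp(-r*dt) * [p_u * V(k+1, j+1) + p_m * V(k+1, j) + p_d * V(k+1, j-1)]
  V(2,-2) = exp(-r*dt) * [p_u*0.000000 + p_m*0.000000 + p_d*0.000000] = 0.000000
  V(2,-1) = exp(-r*dt) * [p_u*0.000000 + p_m*0.000000 + p_d*0.000000] = 0.000000
  V(2,+0) = exp(-r*dt) * [p_u*50.298830 + p_m*0.000000 + p_d*0.000000] = 4.461154
  V(2,+1) = exp(-r*dt) * [p_u*183.062671 + p_m*50.298830 + p_d*0.000000] = 49.258686
  V(2,+2) = exp(-r*dt) * [p_u*493.226317 + p_m*183.062671 + p_d*50.298830] = 175.980466
  V(1,-1) = exp(-r*dt) * [p_u*4.461154 + p_m*0.000000 + p_d*0.000000] = 0.395673
  V(1,+0) = exp(-r*dt) * [p_u*49.258686 + p_m*4.461154 + p_d*0.000000] = 7.297748
  V(1,+1) = exp(-r*dt) * [p_u*175.980466 + p_m*49.258686 + p_d*4.461154] = 49.016416
  V(0,+0) = exp(-r*dt) * [p_u*49.016416 + p_m*7.297748 + p_d*0.395673] = 9.233338

Answer: Price = V(0,0) = 9.2333


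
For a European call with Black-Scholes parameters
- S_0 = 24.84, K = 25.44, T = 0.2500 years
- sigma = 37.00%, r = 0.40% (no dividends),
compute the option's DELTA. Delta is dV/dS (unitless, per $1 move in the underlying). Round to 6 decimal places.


d1 = -0.0311080076; d2 = -0.2161080076
phi(d1) = 0.3987492972; exp(-qT) = 1.0000000000; exp(-rT) = 0.9990004998
N(d1) = 0.4875917018
Delta = exp(-qT) * N(d1) = 1.0000000000 * 0.4875917018 = 0.487592

Answer: Delta = 0.487592


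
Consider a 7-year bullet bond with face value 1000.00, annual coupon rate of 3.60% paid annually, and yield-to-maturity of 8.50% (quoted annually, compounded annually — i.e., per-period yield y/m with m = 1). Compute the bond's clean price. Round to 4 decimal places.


Coupon per period c = face * coupon_rate / m = 36.000000
Periods per year m = 1; per-period yield y/m = 0.085000
Number of cashflows N = 7
Cashflows (t years, CF_t, discount factor 1/(1+y/m)^(m*t), PV):
  t = 1.0000: CF_t = 36.000000, DF = 0.921659, PV = 33.179724
  t = 2.0000: CF_t = 36.000000, DF = 0.849455, PV = 30.580390
  t = 3.0000: CF_t = 36.000000, DF = 0.782908, PV = 28.184692
  t = 4.0000: CF_t = 36.000000, DF = 0.721574, PV = 25.976674
  t = 5.0000: CF_t = 36.000000, DF = 0.665045, PV = 23.941635
  t = 6.0000: CF_t = 36.000000, DF = 0.612945, PV = 22.066023
  t = 7.0000: CF_t = 1036.000000, DF = 0.564926, PV = 585.263699
Price P = sum_t PV_t = 749.192838

Answer: Price = 749.1928


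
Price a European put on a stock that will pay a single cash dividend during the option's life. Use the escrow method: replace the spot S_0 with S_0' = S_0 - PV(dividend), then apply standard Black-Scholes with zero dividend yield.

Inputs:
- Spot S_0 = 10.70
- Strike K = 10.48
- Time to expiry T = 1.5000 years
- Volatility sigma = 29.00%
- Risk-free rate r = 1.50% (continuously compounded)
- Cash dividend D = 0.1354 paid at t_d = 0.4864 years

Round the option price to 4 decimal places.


PV(D) = D * exp(-r * t_d) = 0.1354 * 0.99273055 = 0.13441572
S_0' = S_0 - PV(D) = 10.7000 - 0.13441572 = 10.56558428
d1 = (ln(S_0'/K) + (r + sigma^2/2)*T) / (sigma*sqrt(T)) = 0.26383616
d2 = d1 - sigma*sqrt(T) = -0.09133986
exp(-rT) = 0.97775124
N(-d1) = 0.39595309; N(-d2) = 0.53638872
P = K * exp(-rT) * N(-d2) - S_0' * N(-d1) = 10.4800 * 0.97775124 * 0.53638872 - 10.56558428 * 0.39595309 = 1.3128

Answer: Price = 1.3128


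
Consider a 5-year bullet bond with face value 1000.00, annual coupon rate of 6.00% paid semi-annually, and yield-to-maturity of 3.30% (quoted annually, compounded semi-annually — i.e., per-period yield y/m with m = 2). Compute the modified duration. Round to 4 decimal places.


Answer: Modified duration = 4.3619

Derivation:
Coupon per period c = face * coupon_rate / m = 30.000000
Periods per year m = 2; per-period yield y/m = 0.016500
Number of cashflows N = 10
Cashflows (t years, CF_t, discount factor 1/(1+y/m)^(m*t), PV):
  t = 0.5000: CF_t = 30.000000, DF = 0.983768, PV = 29.513035
  t = 1.0000: CF_t = 30.000000, DF = 0.967799, PV = 29.033974
  t = 1.5000: CF_t = 30.000000, DF = 0.952090, PV = 28.562690
  t = 2.0000: CF_t = 30.000000, DF = 0.936635, PV = 28.099056
  t = 2.5000: CF_t = 30.000000, DF = 0.921432, PV = 27.642947
  t = 3.0000: CF_t = 30.000000, DF = 0.906475, PV = 27.194242
  t = 3.5000: CF_t = 30.000000, DF = 0.891761, PV = 26.752820
  t = 4.0000: CF_t = 30.000000, DF = 0.877285, PV = 26.318564
  t = 4.5000: CF_t = 30.000000, DF = 0.863045, PV = 25.891357
  t = 5.0000: CF_t = 1030.000000, DF = 0.849036, PV = 874.507211
Price P = sum_t PV_t = 1123.515896
First compute Macaulay numerator sum_t t * PV_t:
  t * PV_t at t = 0.5000: 14.756517
  t * PV_t at t = 1.0000: 29.033974
  t * PV_t at t = 1.5000: 42.844035
  t * PV_t at t = 2.0000: 56.198111
  t * PV_t at t = 2.5000: 69.107367
  t * PV_t at t = 3.0000: 81.582726
  t * PV_t at t = 3.5000: 93.634871
  t * PV_t at t = 4.0000: 105.274256
  t * PV_t at t = 4.5000: 116.511105
  t * PV_t at t = 5.0000: 4372.536055
Macaulay duration D = 4981.479019 / 1123.515896 = 4.433830
Modified duration = D / (1 + y/m) = 4.433830 / (1 + 0.016500) = 4.361860


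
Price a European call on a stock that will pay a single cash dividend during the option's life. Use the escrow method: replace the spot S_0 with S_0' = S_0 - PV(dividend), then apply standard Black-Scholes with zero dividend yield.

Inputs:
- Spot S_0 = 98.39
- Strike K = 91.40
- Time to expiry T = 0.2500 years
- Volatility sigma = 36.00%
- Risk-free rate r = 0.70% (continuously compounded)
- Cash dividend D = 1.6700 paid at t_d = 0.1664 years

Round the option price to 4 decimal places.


Answer: Price = 9.8304

Derivation:
PV(D) = D * exp(-r * t_d) = 1.6700 * 0.99883588 = 1.66805592
S_0' = S_0 - PV(D) = 98.3900 - 1.66805592 = 96.72194408
d1 = (ln(S_0'/K) + (r + sigma^2/2)*T) / (sigma*sqrt(T)) = 0.41413793
d2 = d1 - sigma*sqrt(T) = 0.23413793
exp(-rT) = 0.99825153
N(d1) = 0.66061345; N(d2) = 0.59256105
C = S_0' * N(d1) - K * exp(-rT) * N(d2) = 96.72194408 * 0.66061345 - 91.4000 * 0.99825153 * 0.59256105 = 9.8304


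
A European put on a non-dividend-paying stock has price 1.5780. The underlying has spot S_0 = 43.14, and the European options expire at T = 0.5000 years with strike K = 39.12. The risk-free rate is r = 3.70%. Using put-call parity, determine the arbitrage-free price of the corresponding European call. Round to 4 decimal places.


Answer: Call price = 6.3151

Derivation:
Put-call parity: C - P = S_0 * exp(-qT) - K * exp(-rT).
S_0 * exp(-qT) = 43.1400 * 1.00000000 = 43.14000000
K * exp(-rT) = 39.1200 * 0.98167007 = 38.40293332
C = P + S*exp(-qT) - K*exp(-rT)
C = 1.5780 + 43.14000000 - 38.40293332 = 6.3151


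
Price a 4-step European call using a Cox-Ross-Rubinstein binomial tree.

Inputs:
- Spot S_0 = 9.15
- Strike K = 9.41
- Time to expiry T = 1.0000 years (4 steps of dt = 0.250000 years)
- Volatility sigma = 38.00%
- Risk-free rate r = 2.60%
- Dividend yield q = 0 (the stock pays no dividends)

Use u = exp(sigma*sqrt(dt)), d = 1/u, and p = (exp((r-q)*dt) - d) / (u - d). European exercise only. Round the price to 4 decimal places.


dt = T/N = 0.250000
u = exp(sigma*sqrt(dt)) = 1.209250; d = 1/u = 0.826959
p = (exp((r-q)*dt) - d) / (u - d) = 0.469701
Discount per step: exp(-r*dt) = 0.993521
Stock lattice S(k, i) with i counting down-moves:
  k=0: S(0,0) = 9.1500
  k=1: S(1,0) = 11.0646; S(1,1) = 7.5667
  k=2: S(2,0) = 13.3799; S(2,1) = 9.1500; S(2,2) = 6.2573
  k=3: S(3,0) = 16.1796; S(3,1) = 11.0646; S(3,2) = 7.5667; S(3,3) = 5.1746
  k=4: S(4,0) = 19.5652; S(4,1) = 13.3799; S(4,2) = 9.1500; S(4,3) = 6.2573; S(4,4) = 4.2791
Terminal payoffs V(N, i) = max(S_T - K, 0):
  V(4,0) = 10.155227; V(4,1) = 3.969904; V(4,2) = 0.000000; V(4,3) = 0.000000; V(4,4) = 0.000000
Backward induction: V(k, i) = exp(-r*dt) * [p * V(k+1, i) + (1-p) * V(k+1, i+1)].
  V(3,0) = exp(-r*dt) * [p*10.155227 + (1-p)*3.969904] = 6.830610
  V(3,1) = exp(-r*dt) * [p*3.969904 + (1-p)*0.000000] = 1.852585
  V(3,2) = exp(-r*dt) * [p*0.000000 + (1-p)*0.000000] = 0.000000
  V(3,3) = exp(-r*dt) * [p*0.000000 + (1-p)*0.000000] = 0.000000
  V(2,0) = exp(-r*dt) * [p*6.830610 + (1-p)*1.852585] = 4.163614
  V(2,1) = exp(-r*dt) * [p*1.852585 + (1-p)*0.000000] = 0.864522
  V(2,2) = exp(-r*dt) * [p*0.000000 + (1-p)*0.000000] = 0.000000
  V(1,0) = exp(-r*dt) * [p*4.163614 + (1-p)*0.864522] = 2.398467
  V(1,1) = exp(-r*dt) * [p*0.864522 + (1-p)*0.000000] = 0.403436
  V(0,0) = exp(-r*dt) * [p*2.398467 + (1-p)*0.403436] = 1.331818

Answer: Price = V(0,0) = 1.3318


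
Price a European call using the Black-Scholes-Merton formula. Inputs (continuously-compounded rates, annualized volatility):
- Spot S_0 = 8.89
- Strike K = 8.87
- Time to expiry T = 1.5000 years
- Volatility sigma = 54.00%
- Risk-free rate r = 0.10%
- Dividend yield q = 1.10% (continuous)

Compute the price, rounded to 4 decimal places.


Answer: Price = 2.2247

Derivation:
d1 = (ln(S/K) + (r - q + 0.5*sigma^2) * T) / (sigma * sqrt(T)) = 0.31140613
d2 = d1 - sigma * sqrt(T) = -0.34995610
exp(-rT) = 0.99850112; exp(-qT) = 0.98363538
C = S_0 * exp(-qT) * N(d1) - K * exp(-rT) * N(d2)
N(d1) = 0.62225405; N(d2) = 0.36318582
C = 8.8900 * 0.98363538 * 0.62225405 - 8.8700 * 0.99850112 * 0.36318582 = 2.2247


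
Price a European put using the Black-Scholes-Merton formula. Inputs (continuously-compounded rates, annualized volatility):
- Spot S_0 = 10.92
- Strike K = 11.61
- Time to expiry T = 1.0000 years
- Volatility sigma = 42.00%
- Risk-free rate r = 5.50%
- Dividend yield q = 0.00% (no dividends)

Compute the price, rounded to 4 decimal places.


d1 = (ln(S/K) + (r - q + 0.5*sigma^2) * T) / (sigma * sqrt(T)) = 0.19506946
d2 = d1 - sigma * sqrt(T) = -0.22493054
exp(-rT) = 0.94648515; exp(-qT) = 1.00000000
P = K * exp(-rT) * N(-d2) - S_0 * exp(-qT) * N(-d1)
N(-d1) = 0.42266928; N(-d2) = 0.58898334
P = 11.6100 * 0.94648515 * 0.58898334 - 10.9200 * 1.00000000 * 0.42266928 = 1.8566

Answer: Price = 1.8566


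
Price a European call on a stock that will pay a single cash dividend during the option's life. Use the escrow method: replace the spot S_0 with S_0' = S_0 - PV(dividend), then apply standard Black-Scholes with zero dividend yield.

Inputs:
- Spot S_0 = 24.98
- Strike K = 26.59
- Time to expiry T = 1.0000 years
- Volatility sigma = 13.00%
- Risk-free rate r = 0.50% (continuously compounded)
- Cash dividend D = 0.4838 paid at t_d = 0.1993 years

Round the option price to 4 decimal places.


Answer: Price = 0.5646

Derivation:
PV(D) = D * exp(-r * t_d) = 0.4838 * 0.99900400 = 0.48331813
S_0' = S_0 - PV(D) = 24.9800 - 0.48331813 = 24.49668187
d1 = (ln(S_0'/K) + (r + sigma^2/2)*T) / (sigma*sqrt(T)) = -0.52728870
d2 = d1 - sigma*sqrt(T) = -0.65728870
exp(-rT) = 0.99501248
N(d1) = 0.29899656; N(d2) = 0.25549765
C = S_0' * N(d1) - K * exp(-rT) * N(d2) = 24.49668187 * 0.29899656 - 26.5900 * 0.99501248 * 0.25549765 = 0.5646


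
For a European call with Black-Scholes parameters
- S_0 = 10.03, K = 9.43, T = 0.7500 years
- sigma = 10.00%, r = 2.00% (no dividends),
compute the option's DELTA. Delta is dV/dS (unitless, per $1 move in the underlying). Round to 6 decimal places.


Answer: Delta = 0.823498

Derivation:
d1 = 0.9287776661; d2 = 0.8421751257
phi(d1) = 0.2591748082; exp(-qT) = 1.0000000000; exp(-rT) = 0.9851119396
N(d1) = 0.8234978394
Delta = exp(-qT) * N(d1) = 1.0000000000 * 0.8234978394 = 0.823498


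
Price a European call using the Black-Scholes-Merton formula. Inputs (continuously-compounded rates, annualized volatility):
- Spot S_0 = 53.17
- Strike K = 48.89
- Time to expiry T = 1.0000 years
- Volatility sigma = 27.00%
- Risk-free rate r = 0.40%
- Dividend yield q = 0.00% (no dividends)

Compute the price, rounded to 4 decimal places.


Answer: Price = 7.9926

Derivation:
d1 = (ln(S/K) + (r - q + 0.5*sigma^2) * T) / (sigma * sqrt(T)) = 0.46063500
d2 = d1 - sigma * sqrt(T) = 0.19063500
exp(-rT) = 0.99600799; exp(-qT) = 1.00000000
C = S_0 * exp(-qT) * N(d1) - K * exp(-rT) * N(d2)
N(d1) = 0.67746975; N(d2) = 0.57559422
C = 53.1700 * 1.00000000 * 0.67746975 - 48.8900 * 0.99600799 * 0.57559422 = 7.9926


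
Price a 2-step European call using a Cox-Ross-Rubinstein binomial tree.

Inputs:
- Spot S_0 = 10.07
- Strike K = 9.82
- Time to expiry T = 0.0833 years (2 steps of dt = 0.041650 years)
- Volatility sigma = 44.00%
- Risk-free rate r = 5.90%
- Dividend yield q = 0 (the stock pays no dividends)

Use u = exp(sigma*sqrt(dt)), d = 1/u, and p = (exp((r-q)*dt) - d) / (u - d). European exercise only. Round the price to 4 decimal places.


dt = T/N = 0.041650
u = exp(sigma*sqrt(dt)) = 1.093952; d = 1/u = 0.914117
p = (exp((r-q)*dt) - d) / (u - d) = 0.491247
Discount per step: exp(-r*dt) = 0.997546
Stock lattice S(k, i) with i counting down-moves:
  k=0: S(0,0) = 10.0700
  k=1: S(1,0) = 11.0161; S(1,1) = 9.2052
  k=2: S(2,0) = 12.0511; S(2,1) = 10.0700; S(2,2) = 8.4146
Terminal payoffs V(N, i) = max(S_T - K, 0):
  V(2,0) = 2.231077; V(2,1) = 0.250000; V(2,2) = 0.000000
Backward induction: V(k, i) = exp(-r*dt) * [p * V(k+1, i) + (1-p) * V(k+1, i+1)].
  V(1,0) = exp(-r*dt) * [p*2.231077 + (1-p)*0.250000] = 1.220196
  V(1,1) = exp(-r*dt) * [p*0.250000 + (1-p)*0.000000] = 0.122510
  V(0,0) = exp(-r*dt) * [p*1.220196 + (1-p)*0.122510] = 0.660121

Answer: Price = V(0,0) = 0.6601
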